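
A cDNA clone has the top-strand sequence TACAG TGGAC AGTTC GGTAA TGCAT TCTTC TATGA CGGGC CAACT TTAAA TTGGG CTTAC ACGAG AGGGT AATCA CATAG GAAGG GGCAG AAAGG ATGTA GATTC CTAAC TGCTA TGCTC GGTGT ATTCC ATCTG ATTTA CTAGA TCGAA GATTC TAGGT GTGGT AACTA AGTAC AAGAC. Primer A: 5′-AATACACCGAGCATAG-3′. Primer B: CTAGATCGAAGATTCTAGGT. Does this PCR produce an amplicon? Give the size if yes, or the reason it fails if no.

No product — the primers' 3' ends point away from each other.

Primer A (AATACACCGAGCATAG) has reverse complement CTATGCTCGGTGTATT, which matches the top strand at positions 113–128; primer A anneals to the top strand there with its 3' end pointing upstream toward position 113.
Primer B (CTAGATCGAAGATTCTAGGT) matches the top strand directly at positions 141–160; it anneals to the bottom strand with its 3' end pointing downstream toward position 160.
The 3' ends diverge (primer A extends toward position 1, primer B toward position 180), so the primers never converge on a shared product.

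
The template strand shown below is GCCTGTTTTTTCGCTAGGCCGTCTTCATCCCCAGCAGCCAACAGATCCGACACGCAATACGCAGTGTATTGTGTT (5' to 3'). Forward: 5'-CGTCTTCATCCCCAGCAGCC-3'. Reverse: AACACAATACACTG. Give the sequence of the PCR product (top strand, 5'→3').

Scanning the template, CGTCTTCATCCCCAGCAGCC occurs at positions 20–39; this primer anneals to the bottom strand there with its 3' end pointing downstream.
Reverse complement of the reverse primer: CAGTGTATTGTGTT. This occurs on the top strand at positions 62–75.
The product is the template from position 20 through 75 (56 bp).

5'-CGTCTTCATCCCCAGCAGCCAACAGATCCGACACGCAATACGCAGTGTATTGTGTT-3'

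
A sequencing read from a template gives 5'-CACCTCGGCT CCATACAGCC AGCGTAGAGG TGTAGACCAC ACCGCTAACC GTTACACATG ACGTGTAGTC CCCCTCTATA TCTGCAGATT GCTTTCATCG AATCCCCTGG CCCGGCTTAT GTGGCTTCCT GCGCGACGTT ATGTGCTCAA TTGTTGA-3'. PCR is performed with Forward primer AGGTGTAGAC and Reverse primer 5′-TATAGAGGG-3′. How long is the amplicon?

Forward primer AGGTGTAGAC is found on the top strand at positions 28–37.
Taking the reverse complement of TATAGAGGG gives CCCTCTATA, found at positions 72–80 on the template; the primer anneals here to the top strand with its 3' end pointing upstream.
Product length = (reverse-primer end) − (forward-primer start) + 1 = 80 − 28 + 1 = 53 bp.

53 bp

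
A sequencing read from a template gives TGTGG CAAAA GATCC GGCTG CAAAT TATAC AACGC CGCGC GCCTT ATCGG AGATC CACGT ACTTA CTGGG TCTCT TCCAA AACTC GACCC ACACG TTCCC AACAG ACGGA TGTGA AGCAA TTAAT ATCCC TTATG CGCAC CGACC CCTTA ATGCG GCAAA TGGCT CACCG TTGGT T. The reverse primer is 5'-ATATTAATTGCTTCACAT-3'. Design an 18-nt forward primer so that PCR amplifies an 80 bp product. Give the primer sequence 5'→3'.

5'-CGGAGATCCACGTACTTA-3'

The reverse primer's reverse complement ATGTGAAGCAATTAATAT matches the template at positions 110–127, so the product ends at position 127.
An 80 bp product then starts at position 127 − 80 + 1 = 48.
The forward primer is identical to the top strand there: CGGAGATCCACGTACTTA.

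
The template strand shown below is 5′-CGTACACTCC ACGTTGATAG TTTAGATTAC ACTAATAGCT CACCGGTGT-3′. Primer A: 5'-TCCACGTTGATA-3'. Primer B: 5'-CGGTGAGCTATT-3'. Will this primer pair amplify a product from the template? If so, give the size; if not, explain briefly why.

Yes — a 38 bp product.

Primer A (TCCACGTTGATA) matches the top strand at positions 8–19; it acts as a forward primer.
Primer B's reverse complement is AATAGCTCACCG, matching the top strand at positions 34–45; it acts as a reverse primer.
The 3' ends face each other across positions 8–45, giving a 38 bp product.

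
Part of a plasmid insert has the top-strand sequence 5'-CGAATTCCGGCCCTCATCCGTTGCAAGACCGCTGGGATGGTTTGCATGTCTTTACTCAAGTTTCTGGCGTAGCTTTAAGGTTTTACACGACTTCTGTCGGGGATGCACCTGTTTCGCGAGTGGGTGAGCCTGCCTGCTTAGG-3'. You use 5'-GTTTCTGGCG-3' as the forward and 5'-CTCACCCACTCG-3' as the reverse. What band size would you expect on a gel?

Forward primer GTTTCTGGCG is found on the top strand at positions 60–69.
Reverse complement of the reverse primer: CGAGTGGGTGAG. This occurs on the top strand at positions 117–128.
Product length = (reverse-primer end) − (forward-primer start) + 1 = 128 − 60 + 1 = 69 bp.

69 bp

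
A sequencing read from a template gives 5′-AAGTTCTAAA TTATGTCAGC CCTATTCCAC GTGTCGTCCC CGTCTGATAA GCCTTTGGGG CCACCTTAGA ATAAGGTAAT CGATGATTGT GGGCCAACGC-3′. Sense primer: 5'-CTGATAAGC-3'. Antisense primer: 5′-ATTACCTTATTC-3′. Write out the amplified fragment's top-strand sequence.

5'-CTGATAAGCCTTTGGGGCCACCTTAGAATAAGGTAAT-3'

The forward primer matches the template at positions 44–52.
The reverse primer's reverse complement is GAATAAGGTAAT, which matches the template at positions 69–80.
The product is the template from position 44 through 80 (37 bp).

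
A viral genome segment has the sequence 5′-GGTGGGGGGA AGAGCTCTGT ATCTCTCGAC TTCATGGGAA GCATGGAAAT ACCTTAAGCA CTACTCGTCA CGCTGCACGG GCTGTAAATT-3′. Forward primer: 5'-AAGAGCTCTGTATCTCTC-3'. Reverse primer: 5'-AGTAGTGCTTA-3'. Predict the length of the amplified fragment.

56 bp

The forward primer matches the template at positions 10–27.
Taking the reverse complement of AGTAGTGCTTA gives TAAGCACTACT, found at positions 55–65 on the template; the primer anneals here to the top strand with its 3' end pointing upstream.
Amplicon spans positions 10–65: 56 bp.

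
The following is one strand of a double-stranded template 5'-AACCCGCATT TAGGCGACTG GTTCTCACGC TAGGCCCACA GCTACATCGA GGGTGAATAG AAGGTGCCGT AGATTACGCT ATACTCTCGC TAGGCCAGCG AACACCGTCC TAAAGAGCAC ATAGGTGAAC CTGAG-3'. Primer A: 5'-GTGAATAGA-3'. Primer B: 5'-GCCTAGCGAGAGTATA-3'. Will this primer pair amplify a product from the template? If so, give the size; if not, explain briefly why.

Yes — a 43 bp product.

Primer A (GTGAATAGA) matches the top strand at positions 53–61; it acts as a forward primer.
Primer B's reverse complement is TATACTCTCGCTAGGC, matching the top strand at positions 80–95; it acts as a reverse primer.
The 3' ends face each other across positions 53–95, giving a 43 bp product.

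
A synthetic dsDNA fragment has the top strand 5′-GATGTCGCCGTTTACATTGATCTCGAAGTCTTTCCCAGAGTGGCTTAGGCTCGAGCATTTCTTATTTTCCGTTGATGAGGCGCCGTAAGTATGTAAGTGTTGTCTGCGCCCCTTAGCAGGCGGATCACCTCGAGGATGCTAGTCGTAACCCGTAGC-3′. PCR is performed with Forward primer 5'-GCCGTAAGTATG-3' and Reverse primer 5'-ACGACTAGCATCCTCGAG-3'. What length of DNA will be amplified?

Forward primer GCCGTAAGTATG is found on the top strand at positions 82–93.
Reverse complement of the reverse primer: CTCGAGGATGCTAGTCGT. This occurs on the top strand at positions 129–146.
The product runs from position 82 to position 146, so its length is 146 − 82 + 1 = 65 bp.

65 bp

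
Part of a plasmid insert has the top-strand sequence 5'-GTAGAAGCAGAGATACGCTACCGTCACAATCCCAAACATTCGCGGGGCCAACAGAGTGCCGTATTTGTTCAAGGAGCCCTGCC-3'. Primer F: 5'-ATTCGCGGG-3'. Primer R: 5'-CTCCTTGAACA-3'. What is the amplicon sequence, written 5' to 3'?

The forward primer matches the template at positions 38–46.
Taking the reverse complement of CTCCTTGAACA gives TGTTCAAGGAG, found at positions 66–76 on the template; the primer anneals here to the top strand with its 3' end pointing upstream.
The product is the template from position 38 through 76 (39 bp).

5'-ATTCGCGGGGCCAACAGAGTGCCGTATTTGTTCAAGGAG-3'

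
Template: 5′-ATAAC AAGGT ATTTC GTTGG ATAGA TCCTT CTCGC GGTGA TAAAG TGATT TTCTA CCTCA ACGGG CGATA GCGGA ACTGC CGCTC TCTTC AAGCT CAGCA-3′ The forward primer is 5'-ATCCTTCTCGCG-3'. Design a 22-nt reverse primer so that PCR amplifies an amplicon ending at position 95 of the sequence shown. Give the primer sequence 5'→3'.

The forward primer binds at positions 25–36; the product's 3' end on the top strand is position 95.
The reverse primer anneals to the top strand over positions 74–95, i.e. to GAACTGCCGCTCTCTTCAAGCT.
Its sequence written 5'→3' is the reverse complement: AGCTTGAAGAGAGCGGCAGTTC.

5'-AGCTTGAAGAGAGCGGCAGTTC-3'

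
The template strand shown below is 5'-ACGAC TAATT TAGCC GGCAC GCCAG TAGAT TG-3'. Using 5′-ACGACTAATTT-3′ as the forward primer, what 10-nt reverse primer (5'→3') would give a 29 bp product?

5'-TCTACTGGCG-3'

The forward primer binds at positions 1–11, so a 29 bp product ends at position 1 + 29 − 1 = 29.
The reverse primer anneals to the top strand over positions 20–29, i.e. to CGCCAGTAGA.
Its sequence written 5'→3' is the reverse complement: TCTACTGGCG.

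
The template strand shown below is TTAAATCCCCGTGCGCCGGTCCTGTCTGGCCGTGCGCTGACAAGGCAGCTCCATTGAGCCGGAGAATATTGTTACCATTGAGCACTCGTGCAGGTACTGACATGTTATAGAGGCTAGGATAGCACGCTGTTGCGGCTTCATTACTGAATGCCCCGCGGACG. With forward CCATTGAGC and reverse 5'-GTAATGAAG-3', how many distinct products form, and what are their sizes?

The forward primer CCATTGAGC matches the top strand at positions 51–59, 75–83.
The reverse primer's reverse complement is CTTCATTAC, matching at positions 136–144.
Each forward site pairs with the reverse site to give a product ending at position 144: sizes 94, 70 bp.

Two products: 94 bp, 70 bp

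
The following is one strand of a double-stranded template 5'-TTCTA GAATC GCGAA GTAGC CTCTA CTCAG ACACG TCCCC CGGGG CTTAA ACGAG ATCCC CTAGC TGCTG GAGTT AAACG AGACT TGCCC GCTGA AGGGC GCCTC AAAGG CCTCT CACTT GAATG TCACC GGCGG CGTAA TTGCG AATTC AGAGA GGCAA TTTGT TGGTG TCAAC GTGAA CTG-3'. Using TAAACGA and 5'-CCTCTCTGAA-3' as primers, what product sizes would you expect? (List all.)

The forward primer TAAACGA matches the top strand at positions 48–54, 75–81.
The reverse primer's reverse complement is TTCAGAGAGG, matching at positions 148–157.
Each forward site pairs with the reverse site to give a product ending at position 157: sizes 110, 83 bp.

110 bp, 83 bp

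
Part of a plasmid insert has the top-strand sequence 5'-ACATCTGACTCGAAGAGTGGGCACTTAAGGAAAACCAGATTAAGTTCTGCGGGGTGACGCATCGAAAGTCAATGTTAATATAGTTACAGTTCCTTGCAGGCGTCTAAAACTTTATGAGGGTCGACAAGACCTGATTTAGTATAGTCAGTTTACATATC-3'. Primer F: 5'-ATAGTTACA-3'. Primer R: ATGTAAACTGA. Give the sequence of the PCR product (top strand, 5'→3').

Scanning the template, ATAGTTACA occurs at positions 80–88; this primer anneals to the bottom strand there with its 3' end pointing downstream.
The reverse primer's reverse complement is TCAGTTTACAT, which matches the template at positions 145–155.
The product is the template from position 80 through 155 (76 bp).

5'-ATAGTTACAGTTCCTTGCAGGCGTCTAAAACTTTATGAGGGTCGACAAGACCTGATTTAGTATAGTCAGTTTACAT-3'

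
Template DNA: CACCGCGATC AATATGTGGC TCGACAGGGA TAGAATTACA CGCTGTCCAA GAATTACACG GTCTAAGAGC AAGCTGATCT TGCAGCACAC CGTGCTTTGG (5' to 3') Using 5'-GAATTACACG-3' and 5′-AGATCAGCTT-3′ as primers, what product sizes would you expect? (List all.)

48 bp, 30 bp

The forward primer GAATTACACG matches the top strand at positions 33–42, 51–60.
The reverse primer's reverse complement is AAGCTGATCT, matching at positions 71–80.
Each forward site pairs with the reverse site to give a product ending at position 80: sizes 48, 30 bp.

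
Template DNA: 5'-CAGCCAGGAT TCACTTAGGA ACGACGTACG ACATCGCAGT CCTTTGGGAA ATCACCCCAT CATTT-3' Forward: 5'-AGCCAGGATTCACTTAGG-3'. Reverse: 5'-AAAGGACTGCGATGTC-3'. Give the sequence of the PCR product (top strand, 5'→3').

Scanning the template, AGCCAGGATTCACTTAGG occurs at positions 2–19; this primer anneals to the bottom strand there with its 3' end pointing downstream.
The reverse primer's reverse complement is GACATCGCAGTCCTTT, which matches the template at positions 30–45.
The product is the template from position 2 through 45 (44 bp).

5'-AGCCAGGATTCACTTAGGAACGACGTACGACATCGCAGTCCTTT-3'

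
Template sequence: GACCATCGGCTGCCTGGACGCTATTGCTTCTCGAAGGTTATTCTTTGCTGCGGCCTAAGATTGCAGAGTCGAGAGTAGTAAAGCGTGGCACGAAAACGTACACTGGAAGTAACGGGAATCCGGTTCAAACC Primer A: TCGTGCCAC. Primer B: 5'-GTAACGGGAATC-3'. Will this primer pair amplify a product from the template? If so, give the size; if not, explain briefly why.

Primer A (TCGTGCCAC) has reverse complement GTGGCACGA, which matches the top strand at positions 85–93; primer A anneals to the top strand there with its 3' end pointing upstream toward position 85.
Primer B (GTAACGGGAATC) matches the top strand directly at positions 109–120; it anneals to the bottom strand with its 3' end pointing downstream toward position 120.
The 3' ends diverge (primer A extends toward position 1, primer B toward position 131), so the primers never converge on a shared product.

No product — the primers' 3' ends point away from each other.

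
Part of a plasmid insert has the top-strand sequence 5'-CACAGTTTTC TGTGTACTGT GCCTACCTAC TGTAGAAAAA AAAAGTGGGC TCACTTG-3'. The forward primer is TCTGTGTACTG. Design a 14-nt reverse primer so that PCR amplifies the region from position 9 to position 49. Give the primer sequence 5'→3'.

The product's 3' end on the top strand is position 49.
The reverse primer anneals to the top strand over positions 36–49, i.e. to AAAAAAAAAGTGGG.
Its sequence written 5'→3' is the reverse complement: CCCACTTTTTTTTT.

5'-CCCACTTTTTTTTT-3'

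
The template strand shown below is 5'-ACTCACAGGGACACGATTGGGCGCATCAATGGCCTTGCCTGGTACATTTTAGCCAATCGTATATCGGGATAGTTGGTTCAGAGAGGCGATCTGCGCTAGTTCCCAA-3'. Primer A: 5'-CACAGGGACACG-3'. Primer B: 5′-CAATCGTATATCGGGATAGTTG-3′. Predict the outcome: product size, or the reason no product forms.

No product — both primers anneal to the same strand and extend in the same direction.

Primer A (CACAGGGACACG) matches the top strand at positions 4–15 (3' end points downstream).
Primer B (CAATCGTATATCGGGATAGTTG) also matches the top strand directly, at positions 54–75 — its reverse complement CAACTATCCCGATATACGATTG is not present.
Both primers anneal to the bottom strand with 3' ends pointing the same way, so neither can prime synthesis back toward the other.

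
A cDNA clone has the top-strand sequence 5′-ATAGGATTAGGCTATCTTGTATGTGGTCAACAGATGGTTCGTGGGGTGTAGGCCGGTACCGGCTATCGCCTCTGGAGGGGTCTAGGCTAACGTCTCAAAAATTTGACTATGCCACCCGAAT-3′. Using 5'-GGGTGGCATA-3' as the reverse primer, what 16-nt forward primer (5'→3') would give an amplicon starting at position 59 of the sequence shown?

5'-CCGGCTATCGCCTCTG-3'

The reverse primer's reverse complement TATGCCACCC matches the template at positions 108–117; the product starts at position 59.
The forward primer is identical to the top strand over positions 59–74: CCGGCTATCGCCTCTG.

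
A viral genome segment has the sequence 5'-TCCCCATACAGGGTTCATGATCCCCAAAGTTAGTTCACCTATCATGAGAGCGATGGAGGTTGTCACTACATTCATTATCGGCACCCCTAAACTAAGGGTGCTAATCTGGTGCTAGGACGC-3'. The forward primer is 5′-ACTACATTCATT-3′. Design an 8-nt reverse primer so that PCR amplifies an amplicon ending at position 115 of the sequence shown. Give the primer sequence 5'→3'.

The forward primer binds at positions 65–76; the product's 3' end on the top strand is position 115.
The reverse primer anneals to the top strand over positions 108–115, i.e. to GGTGCTAG.
Its sequence written 5'→3' is the reverse complement: CTAGCACC.

5'-CTAGCACC-3'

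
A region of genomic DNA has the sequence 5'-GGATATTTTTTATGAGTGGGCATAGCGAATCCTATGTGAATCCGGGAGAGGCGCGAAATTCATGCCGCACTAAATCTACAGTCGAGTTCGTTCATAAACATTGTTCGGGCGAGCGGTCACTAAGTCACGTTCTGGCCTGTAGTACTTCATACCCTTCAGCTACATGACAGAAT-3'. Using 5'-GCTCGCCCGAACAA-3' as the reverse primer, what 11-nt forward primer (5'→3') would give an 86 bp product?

The reverse primer's reverse complement TTGTTCGGGCGAGC matches the template at positions 101–114, so the product ends at position 114.
An 86 bp product then starts at position 114 − 86 + 1 = 29.
The forward primer is identical to the top strand there: ATCCTATGTGA.

5'-ATCCTATGTGA-3'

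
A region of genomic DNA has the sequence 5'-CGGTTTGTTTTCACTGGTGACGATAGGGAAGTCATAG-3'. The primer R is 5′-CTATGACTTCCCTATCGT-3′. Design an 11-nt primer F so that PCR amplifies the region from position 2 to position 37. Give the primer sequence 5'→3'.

5'-GGTTTGTTTTC-3'

The reverse primer's reverse complement ACGATAGGGAAGTCATAG matches the template at positions 20–37; the product starts at position 2.
The forward primer is identical to the top strand over positions 2–12: GGTTTGTTTTC.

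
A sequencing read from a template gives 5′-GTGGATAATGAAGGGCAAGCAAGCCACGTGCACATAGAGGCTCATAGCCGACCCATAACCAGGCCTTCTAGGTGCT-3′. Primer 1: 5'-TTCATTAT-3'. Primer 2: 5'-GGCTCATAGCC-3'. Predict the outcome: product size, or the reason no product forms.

No product — the primers' 3' ends point away from each other.

Primer 1 (TTCATTAT) has reverse complement ATAATGAA, which matches the top strand at positions 5–12; primer 1 anneals to the top strand there with its 3' end pointing upstream toward position 5.
Primer 2 (GGCTCATAGCC) matches the top strand directly at positions 39–49; it anneals to the bottom strand with its 3' end pointing downstream toward position 49.
The 3' ends diverge (primer 1 extends toward position 1, primer 2 toward position 76), so the primers never converge on a shared product.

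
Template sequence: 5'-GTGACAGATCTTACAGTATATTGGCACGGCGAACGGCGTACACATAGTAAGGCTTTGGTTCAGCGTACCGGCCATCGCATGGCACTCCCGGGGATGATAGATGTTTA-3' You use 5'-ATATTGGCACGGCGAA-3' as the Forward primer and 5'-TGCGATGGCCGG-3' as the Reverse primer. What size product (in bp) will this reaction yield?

Forward primer ATATTGGCACGGCGAA is found on the top strand at positions 18–33.
The reverse primer's reverse complement is CCGGCCATCGCA, which matches the template at positions 68–79.
Product length = (reverse-primer end) − (forward-primer start) + 1 = 79 − 18 + 1 = 62 bp.

62 bp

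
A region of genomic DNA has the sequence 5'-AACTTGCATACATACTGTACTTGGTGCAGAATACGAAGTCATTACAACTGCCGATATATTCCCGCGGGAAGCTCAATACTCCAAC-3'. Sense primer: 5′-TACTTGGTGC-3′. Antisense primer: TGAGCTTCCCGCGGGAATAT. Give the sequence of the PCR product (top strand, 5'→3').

5'-TACTTGGTGCAGAATACGAAGTCATTACAACTGCCGATATATTCCCGCGGGAAGCTCA-3'

The forward primer matches the template at positions 18–27.
Reverse complement of the reverse primer: ATATTCCCGCGGGAAGCTCA. This occurs on the top strand at positions 56–75.
The product is the template from position 18 through 75 (58 bp).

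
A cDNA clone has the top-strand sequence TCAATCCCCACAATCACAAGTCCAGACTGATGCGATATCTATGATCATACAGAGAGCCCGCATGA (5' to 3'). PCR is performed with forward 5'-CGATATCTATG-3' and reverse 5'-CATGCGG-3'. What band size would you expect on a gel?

32 bp

The forward primer matches the template at positions 33–43.
Reverse complement of the reverse primer: CCGCATG. This occurs on the top strand at positions 58–64.
Amplicon spans positions 33–64: 32 bp.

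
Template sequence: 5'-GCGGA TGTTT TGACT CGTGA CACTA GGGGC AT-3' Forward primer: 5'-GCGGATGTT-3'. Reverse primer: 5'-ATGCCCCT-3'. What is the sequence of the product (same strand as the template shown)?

Forward primer GCGGATGTT is found on the top strand at positions 1–9.
The reverse primer's reverse complement is AGGGGCAT, which matches the template at positions 25–32.
The product is the template from position 1 through 32 (32 bp).

5'-GCGGATGTTTTGACTCGTGACACTAGGGGCAT-3'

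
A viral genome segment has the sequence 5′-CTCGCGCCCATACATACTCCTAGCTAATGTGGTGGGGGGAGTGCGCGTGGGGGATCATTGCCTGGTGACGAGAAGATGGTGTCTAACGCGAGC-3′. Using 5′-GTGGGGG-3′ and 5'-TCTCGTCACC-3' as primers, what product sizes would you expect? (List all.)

The forward primer GTGGGGG matches the top strand at positions 32–38, 47–53.
The reverse primer's reverse complement is GGTGACGAGA, matching at positions 64–73.
Each forward site pairs with the reverse site to give a product ending at position 73: sizes 42, 27 bp.

42 bp, 27 bp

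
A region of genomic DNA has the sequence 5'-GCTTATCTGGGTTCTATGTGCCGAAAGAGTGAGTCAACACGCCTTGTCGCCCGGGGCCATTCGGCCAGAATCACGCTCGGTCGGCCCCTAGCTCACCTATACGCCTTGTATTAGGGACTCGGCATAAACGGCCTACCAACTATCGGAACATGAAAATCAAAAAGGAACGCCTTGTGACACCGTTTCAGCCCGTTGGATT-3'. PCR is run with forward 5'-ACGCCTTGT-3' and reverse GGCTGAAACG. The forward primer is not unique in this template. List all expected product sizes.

152 bp, 90 bp, 24 bp

The forward primer ACGCCTTGT matches the top strand at positions 39–47, 101–109, 167–175.
The reverse primer's reverse complement is CGTTTCAGCC, matching at positions 181–190.
Each forward site pairs with the reverse site to give a product ending at position 190: sizes 152, 90, 24 bp.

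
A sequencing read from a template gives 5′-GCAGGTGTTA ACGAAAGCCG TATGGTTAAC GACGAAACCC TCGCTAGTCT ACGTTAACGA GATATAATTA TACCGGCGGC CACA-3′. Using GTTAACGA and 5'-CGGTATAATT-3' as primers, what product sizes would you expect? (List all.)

The forward primer GTTAACGA matches the top strand at positions 7–14, 25–32, 53–60.
The reverse primer's reverse complement is AATTATACCG, matching at positions 66–75.
Each forward site pairs with the reverse site to give a product ending at position 75: sizes 69, 51, 23 bp.

69 bp, 51 bp, 23 bp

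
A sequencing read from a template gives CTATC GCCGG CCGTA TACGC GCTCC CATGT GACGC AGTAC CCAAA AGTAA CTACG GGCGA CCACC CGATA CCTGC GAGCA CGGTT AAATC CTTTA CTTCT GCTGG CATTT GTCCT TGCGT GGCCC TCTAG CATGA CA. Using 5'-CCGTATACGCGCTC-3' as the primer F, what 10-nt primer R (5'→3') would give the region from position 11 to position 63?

The product's 3' end on the top strand is position 63.
The reverse primer anneals to the top strand over positions 54–63, i.e. to CGGGCGACCA.
Its sequence written 5'→3' is the reverse complement: TGGTCGCCCG.

5'-TGGTCGCCCG-3'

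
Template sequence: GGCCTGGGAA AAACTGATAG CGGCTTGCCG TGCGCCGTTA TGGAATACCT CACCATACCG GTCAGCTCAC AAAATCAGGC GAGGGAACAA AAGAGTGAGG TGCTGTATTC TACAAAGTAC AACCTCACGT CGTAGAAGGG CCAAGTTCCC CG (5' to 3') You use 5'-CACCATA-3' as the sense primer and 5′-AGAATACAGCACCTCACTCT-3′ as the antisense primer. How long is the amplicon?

Scanning the template, CACCATA occurs at positions 51–57; this primer anneals to the bottom strand there with its 3' end pointing downstream.
Taking the reverse complement of AGAATACAGCACCTCACTCT gives AGAGTGAGGTGCTGTATTCT, found at positions 92–111 on the template; the primer anneals here to the top strand with its 3' end pointing upstream.
Amplicon spans positions 51–111: 61 bp.

61 bp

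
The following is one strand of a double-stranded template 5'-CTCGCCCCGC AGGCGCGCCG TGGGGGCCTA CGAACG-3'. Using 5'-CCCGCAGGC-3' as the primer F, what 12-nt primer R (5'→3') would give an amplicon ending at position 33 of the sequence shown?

5'-TCGTAGGCCCCC-3'

The forward primer binds at positions 6–14; the product's 3' end on the top strand is position 33.
The reverse primer anneals to the top strand over positions 22–33, i.e. to GGGGGCCTACGA.
Its sequence written 5'→3' is the reverse complement: TCGTAGGCCCCC.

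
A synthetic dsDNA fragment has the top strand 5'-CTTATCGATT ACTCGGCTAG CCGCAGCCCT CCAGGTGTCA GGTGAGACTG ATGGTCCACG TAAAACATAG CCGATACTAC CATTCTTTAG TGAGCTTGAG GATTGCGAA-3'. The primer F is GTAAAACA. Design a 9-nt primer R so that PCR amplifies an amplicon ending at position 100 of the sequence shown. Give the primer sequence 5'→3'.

5'-CTCAAGCTC-3'

The forward primer binds at positions 60–67; the product's 3' end on the top strand is position 100.
The reverse primer anneals to the top strand over positions 92–100, i.e. to GAGCTTGAG.
Its sequence written 5'→3' is the reverse complement: CTCAAGCTC.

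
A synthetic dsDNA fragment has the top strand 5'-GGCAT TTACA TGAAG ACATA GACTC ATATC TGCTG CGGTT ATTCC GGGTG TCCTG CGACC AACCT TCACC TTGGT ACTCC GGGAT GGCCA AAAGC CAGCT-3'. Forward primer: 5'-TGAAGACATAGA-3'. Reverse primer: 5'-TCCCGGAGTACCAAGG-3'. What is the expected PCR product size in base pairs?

74 bp

Scanning the template, TGAAGACATAGA occurs at positions 11–22; this primer anneals to the bottom strand there with its 3' end pointing downstream.
Reverse complement of the reverse primer: CCTTGGTACTCCGGGA. This occurs on the top strand at positions 69–84.
Amplicon spans positions 11–84: 74 bp.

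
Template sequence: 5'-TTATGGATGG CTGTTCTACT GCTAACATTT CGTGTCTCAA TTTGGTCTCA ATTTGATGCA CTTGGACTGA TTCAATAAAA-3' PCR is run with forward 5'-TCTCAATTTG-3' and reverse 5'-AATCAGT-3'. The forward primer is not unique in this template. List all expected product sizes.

38 bp, 27 bp

The forward primer TCTCAATTTG matches the top strand at positions 35–44, 46–55.
The reverse primer's reverse complement is ACTGATT, matching at positions 66–72.
Each forward site pairs with the reverse site to give a product ending at position 72: sizes 38, 27 bp.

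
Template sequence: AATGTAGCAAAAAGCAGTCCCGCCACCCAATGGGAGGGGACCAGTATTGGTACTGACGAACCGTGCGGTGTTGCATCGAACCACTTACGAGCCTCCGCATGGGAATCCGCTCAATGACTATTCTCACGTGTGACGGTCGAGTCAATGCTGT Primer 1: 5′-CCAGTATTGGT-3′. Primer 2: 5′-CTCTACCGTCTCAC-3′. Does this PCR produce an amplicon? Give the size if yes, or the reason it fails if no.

No product — primer 2 has no binding site in the template.

Primer 2 (CTCTACCGTCTCAC) does not match the top strand, and its reverse complement GTGAGACGGTAGAG does not match either.
With no annealing site for primer 2, no amplification occurs.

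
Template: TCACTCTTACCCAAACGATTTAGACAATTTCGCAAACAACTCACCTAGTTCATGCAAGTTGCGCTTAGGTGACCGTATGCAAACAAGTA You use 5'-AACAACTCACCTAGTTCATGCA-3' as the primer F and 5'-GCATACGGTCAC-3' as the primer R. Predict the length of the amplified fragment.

Scanning the template, AACAACTCACCTAGTTCATGCA occurs at positions 35–56; this primer anneals to the bottom strand there with its 3' end pointing downstream.
Reverse complement of the reverse primer: GTGACCGTATGC. This occurs on the top strand at positions 69–80.
The product runs from position 35 to position 80, so its length is 80 − 35 + 1 = 46 bp.

46 bp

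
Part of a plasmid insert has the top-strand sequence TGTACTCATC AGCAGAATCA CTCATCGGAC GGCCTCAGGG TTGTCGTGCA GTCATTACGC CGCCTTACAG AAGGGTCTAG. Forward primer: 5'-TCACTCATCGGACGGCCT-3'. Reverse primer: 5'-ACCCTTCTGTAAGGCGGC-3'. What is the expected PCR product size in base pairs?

59 bp

The forward primer matches the template at positions 18–35.
Reverse complement of the reverse primer: GCCGCCTTACAGAAGGGT. This occurs on the top strand at positions 59–76.
Amplicon spans positions 18–76: 59 bp.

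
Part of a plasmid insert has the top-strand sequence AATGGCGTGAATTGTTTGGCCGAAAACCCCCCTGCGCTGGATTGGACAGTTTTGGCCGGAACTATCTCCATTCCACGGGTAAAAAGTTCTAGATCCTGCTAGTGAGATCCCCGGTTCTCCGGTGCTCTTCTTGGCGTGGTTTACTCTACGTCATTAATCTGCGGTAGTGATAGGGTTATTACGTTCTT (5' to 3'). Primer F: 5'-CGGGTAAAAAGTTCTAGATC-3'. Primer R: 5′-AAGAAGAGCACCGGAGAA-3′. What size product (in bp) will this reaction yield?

Forward primer CGGGTAAAAAGTTCTAGATC is found on the top strand at positions 76–95.
The reverse primer's reverse complement is TTCTCCGGTGCTCTTCTT, which matches the template at positions 115–132.
The product runs from position 76 to position 132, so its length is 132 − 76 + 1 = 57 bp.

57 bp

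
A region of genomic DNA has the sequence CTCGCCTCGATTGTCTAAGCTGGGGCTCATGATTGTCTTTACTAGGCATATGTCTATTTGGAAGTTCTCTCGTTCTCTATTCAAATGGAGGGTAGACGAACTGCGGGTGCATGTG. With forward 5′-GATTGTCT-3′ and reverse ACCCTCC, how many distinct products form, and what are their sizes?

The forward primer GATTGTCT matches the top strand at positions 9–16, 31–38.
The reverse primer's reverse complement is GGAGGGT, matching at positions 87–93.
Each forward site pairs with the reverse site to give a product ending at position 93: sizes 85, 63 bp.

Two products: 85 bp, 63 bp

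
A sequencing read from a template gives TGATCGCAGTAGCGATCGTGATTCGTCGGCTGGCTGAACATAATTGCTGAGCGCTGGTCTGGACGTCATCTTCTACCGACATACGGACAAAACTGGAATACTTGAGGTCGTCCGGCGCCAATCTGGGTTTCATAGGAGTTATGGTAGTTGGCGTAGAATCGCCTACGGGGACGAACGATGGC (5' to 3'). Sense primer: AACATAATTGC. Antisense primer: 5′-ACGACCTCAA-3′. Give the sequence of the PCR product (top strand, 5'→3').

Scanning the template, AACATAATTGC occurs at positions 37–47; this primer anneals to the bottom strand there with its 3' end pointing downstream.
Taking the reverse complement of ACGACCTCAA gives TTGAGGTCGT, found at positions 102–111 on the template; the primer anneals here to the top strand with its 3' end pointing upstream.
The product is the template from position 37 through 111 (75 bp).

5'-AACATAATTGCTGAGCGCTGGTCTGGACGTCATCTTCTACCGACATACGGACAAAACTGGAATACTTGAGGTCGT-3'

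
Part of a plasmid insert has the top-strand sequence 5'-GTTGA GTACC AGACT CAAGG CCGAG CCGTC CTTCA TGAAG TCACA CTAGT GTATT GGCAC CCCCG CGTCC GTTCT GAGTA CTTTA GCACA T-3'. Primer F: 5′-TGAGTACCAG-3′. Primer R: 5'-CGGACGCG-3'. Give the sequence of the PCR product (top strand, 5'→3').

5'-TGAGTACCAGACTCAAGGCCGAGCCGTCCTTCATGAAGTCACACTAGTGTATTGGCACCCCCGCGTCCG-3'

Forward primer TGAGTACCAG is found on the top strand at positions 3–12.
The reverse primer's reverse complement is CGCGTCCG, which matches the template at positions 64–71.
The product is the template from position 3 through 71 (69 bp).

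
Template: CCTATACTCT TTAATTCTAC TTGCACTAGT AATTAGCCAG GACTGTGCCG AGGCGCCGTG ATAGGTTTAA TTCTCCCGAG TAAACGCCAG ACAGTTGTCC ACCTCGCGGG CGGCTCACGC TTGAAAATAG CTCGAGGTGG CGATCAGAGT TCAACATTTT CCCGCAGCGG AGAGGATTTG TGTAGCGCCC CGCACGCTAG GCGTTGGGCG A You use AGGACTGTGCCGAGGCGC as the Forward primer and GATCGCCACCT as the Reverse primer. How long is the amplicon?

Scanning the template, AGGACTGTGCCGAGGCGC occurs at positions 39–56; this primer anneals to the bottom strand there with its 3' end pointing downstream.
Taking the reverse complement of GATCGCCACCT gives AGGTGGCGATC, found at positions 135–145 on the template; the primer anneals here to the top strand with its 3' end pointing upstream.
The product runs from position 39 to position 145, so its length is 145 − 39 + 1 = 107 bp.

107 bp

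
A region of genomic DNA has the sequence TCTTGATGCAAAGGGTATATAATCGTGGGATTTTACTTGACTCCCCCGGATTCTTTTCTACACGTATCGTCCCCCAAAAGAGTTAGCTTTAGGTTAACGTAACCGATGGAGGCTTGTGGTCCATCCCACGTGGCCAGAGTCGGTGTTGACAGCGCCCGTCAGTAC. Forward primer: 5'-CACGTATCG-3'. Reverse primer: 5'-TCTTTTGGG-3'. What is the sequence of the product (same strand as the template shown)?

5'-CACGTATCGTCCCCCAAAAGA-3'

Scanning the template, CACGTATCG occurs at positions 61–69; this primer anneals to the bottom strand there with its 3' end pointing downstream.
Reverse complement of the reverse primer: CCCAAAAGA. This occurs on the top strand at positions 73–81.
The product is the template from position 61 through 81 (21 bp).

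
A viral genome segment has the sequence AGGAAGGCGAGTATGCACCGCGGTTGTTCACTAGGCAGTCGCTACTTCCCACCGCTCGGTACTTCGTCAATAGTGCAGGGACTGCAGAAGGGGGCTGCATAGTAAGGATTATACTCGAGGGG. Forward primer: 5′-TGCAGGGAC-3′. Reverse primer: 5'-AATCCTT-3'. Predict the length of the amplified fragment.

37 bp

Forward primer TGCAGGGAC is found on the top strand at positions 74–82.
The reverse primer's reverse complement is AAGGATT, which matches the template at positions 104–110.
Amplicon spans positions 74–110: 37 bp.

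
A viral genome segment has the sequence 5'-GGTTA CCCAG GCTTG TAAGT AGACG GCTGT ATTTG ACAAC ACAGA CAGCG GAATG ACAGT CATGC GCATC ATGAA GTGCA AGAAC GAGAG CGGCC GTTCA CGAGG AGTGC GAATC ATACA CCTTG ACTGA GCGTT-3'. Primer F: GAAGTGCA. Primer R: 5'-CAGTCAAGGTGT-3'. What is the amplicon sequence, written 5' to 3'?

5'-GAAGTGCAAGAACGAGAGCGGCCGTTCACGAGGAGTGCGAATCATACACCTTGACTG-3'

The forward primer matches the template at positions 73–80.
The reverse primer's reverse complement is ACACCTTGACTG, which matches the template at positions 118–129.
The product is the template from position 73 through 129 (57 bp).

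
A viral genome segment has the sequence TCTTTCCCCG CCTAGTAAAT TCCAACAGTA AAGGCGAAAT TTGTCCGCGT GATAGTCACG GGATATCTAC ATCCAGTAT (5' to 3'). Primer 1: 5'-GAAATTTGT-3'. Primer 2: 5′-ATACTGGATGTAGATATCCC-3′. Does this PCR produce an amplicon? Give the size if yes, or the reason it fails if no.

Yes — a 44 bp product.

Primer 1 (GAAATTTGT) matches the top strand at positions 36–44; it acts as a forward primer.
Primer 2's reverse complement is GGGATATCTACATCCAGTAT, matching the top strand at positions 60–79; it acts as a reverse primer.
The 3' ends face each other across positions 36–79, giving a 44 bp product.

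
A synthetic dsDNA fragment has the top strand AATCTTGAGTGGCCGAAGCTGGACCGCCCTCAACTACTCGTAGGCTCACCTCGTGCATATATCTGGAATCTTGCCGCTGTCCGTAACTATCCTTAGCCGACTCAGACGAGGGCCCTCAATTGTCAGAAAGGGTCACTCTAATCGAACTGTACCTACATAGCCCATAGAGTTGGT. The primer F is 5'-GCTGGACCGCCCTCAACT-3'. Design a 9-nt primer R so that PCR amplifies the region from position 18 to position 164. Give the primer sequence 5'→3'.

The product's 3' end on the top strand is position 164.
The reverse primer anneals to the top strand over positions 156–164, i.e. to CATAGCCCA.
Its sequence written 5'→3' is the reverse complement: TGGGCTATG.

5'-TGGGCTATG-3'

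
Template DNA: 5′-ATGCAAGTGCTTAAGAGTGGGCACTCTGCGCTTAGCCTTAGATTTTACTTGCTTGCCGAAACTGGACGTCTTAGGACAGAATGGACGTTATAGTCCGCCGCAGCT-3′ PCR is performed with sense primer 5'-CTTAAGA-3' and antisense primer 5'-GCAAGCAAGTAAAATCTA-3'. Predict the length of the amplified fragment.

47 bp

Forward primer CTTAAGA is found on the top strand at positions 10–16.
Reverse complement of the reverse primer: TAGATTTTACTTGCTTGC. This occurs on the top strand at positions 39–56.
The product runs from position 10 to position 56, so its length is 56 − 10 + 1 = 47 bp.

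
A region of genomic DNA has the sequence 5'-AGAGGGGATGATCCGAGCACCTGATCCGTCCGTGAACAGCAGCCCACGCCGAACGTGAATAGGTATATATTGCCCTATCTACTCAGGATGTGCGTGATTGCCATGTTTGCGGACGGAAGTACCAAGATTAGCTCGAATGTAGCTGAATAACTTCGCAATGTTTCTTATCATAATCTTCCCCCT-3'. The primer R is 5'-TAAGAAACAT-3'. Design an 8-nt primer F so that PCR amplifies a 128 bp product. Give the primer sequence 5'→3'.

The reverse primer's reverse complement ATGTTTCTTA matches the template at positions 158–167, so the product ends at position 167.
A 128 bp product then starts at position 167 − 128 + 1 = 40.
The forward primer is identical to the top strand there: CAGCCCAC.

5'-CAGCCCAC-3'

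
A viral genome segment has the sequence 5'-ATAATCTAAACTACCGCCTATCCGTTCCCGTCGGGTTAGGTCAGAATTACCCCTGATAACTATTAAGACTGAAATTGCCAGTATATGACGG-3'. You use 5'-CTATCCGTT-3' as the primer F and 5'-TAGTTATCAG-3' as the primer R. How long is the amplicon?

45 bp

Forward primer CTATCCGTT is found on the top strand at positions 18–26.
The reverse primer's reverse complement is CTGATAACTA, which matches the template at positions 53–62.
Amplicon spans positions 18–62: 45 bp.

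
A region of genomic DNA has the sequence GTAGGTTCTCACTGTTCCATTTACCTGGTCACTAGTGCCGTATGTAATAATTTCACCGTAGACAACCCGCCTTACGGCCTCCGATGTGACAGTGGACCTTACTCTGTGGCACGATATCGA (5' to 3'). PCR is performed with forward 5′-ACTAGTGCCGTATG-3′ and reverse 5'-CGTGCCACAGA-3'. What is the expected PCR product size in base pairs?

Scanning the template, ACTAGTGCCGTATG occurs at positions 31–44; this primer anneals to the bottom strand there with its 3' end pointing downstream.
Taking the reverse complement of CGTGCCACAGA gives TCTGTGGCACG, found at positions 103–113 on the template; the primer anneals here to the top strand with its 3' end pointing upstream.
The product runs from position 31 to position 113, so its length is 113 − 31 + 1 = 83 bp.

83 bp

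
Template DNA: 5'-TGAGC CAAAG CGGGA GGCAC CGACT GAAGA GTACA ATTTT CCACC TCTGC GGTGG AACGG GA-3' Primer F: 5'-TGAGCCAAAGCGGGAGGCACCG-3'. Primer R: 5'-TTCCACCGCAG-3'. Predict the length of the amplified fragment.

The forward primer matches the template at positions 1–22.
The reverse primer's reverse complement is CTGCGGTGGAA, which matches the template at positions 47–57.
The product runs from position 1 to position 57, so its length is 57 − 1 + 1 = 57 bp.

57 bp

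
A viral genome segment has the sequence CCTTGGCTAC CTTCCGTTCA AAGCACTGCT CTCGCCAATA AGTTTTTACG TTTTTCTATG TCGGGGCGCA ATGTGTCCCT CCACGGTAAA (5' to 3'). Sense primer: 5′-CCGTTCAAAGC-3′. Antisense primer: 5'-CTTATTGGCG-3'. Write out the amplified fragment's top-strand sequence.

5'-CCGTTCAAAGCACTGCTCTCGCCAATAAG-3'

Scanning the template, CCGTTCAAAGC occurs at positions 14–24; this primer anneals to the bottom strand there with its 3' end pointing downstream.
The reverse primer's reverse complement is CGCCAATAAG, which matches the template at positions 33–42.
The product is the template from position 14 through 42 (29 bp).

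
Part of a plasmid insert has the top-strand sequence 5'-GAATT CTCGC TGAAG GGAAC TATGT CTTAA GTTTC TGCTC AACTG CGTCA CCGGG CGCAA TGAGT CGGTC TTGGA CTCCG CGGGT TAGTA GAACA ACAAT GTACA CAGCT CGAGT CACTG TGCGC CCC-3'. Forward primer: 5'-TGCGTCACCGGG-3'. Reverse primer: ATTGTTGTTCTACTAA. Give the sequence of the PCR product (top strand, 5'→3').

5'-TGCGTCACCGGGCGCAATGAGTCGGTCTTGGACTCCGCGGGTTAGTAGAACAACAAT-3'

Forward primer TGCGTCACCGGG is found on the top strand at positions 44–55.
Taking the reverse complement of ATTGTTGTTCTACTAA gives TTAGTAGAACAACAAT, found at positions 85–100 on the template; the primer anneals here to the top strand with its 3' end pointing upstream.
The product is the template from position 44 through 100 (57 bp).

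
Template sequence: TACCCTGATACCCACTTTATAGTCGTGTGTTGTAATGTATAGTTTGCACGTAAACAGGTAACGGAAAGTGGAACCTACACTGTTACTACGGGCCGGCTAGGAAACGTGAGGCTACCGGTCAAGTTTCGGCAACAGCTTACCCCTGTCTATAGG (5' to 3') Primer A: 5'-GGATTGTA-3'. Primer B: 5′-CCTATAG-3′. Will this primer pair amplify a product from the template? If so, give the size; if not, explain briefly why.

Primer A (GGATTGTA) does not match the top strand, and its reverse complement TACAATCC does not match either.
With no annealing site for primer A, no amplification occurs.

No product — primer A has no binding site in the template.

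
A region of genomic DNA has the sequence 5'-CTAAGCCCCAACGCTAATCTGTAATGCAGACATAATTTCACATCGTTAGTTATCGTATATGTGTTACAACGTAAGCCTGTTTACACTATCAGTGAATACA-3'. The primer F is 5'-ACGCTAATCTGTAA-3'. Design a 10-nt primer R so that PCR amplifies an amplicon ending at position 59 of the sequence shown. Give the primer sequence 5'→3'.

5'-TATACGATAA-3'

The forward primer binds at positions 11–24; the product's 3' end on the top strand is position 59.
The reverse primer anneals to the top strand over positions 50–59, i.e. to TTATCGTATA.
Its sequence written 5'→3' is the reverse complement: TATACGATAA.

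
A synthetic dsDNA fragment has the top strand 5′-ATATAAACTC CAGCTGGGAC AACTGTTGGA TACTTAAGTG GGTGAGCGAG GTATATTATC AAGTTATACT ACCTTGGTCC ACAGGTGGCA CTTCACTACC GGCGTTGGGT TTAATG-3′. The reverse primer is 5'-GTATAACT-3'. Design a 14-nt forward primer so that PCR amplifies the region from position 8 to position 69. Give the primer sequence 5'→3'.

5'-CTCCAGCTGGGACA-3'

The reverse primer's reverse complement AGTTATAC matches the template at positions 62–69; the product starts at position 8.
The forward primer is identical to the top strand over positions 8–21: CTCCAGCTGGGACA.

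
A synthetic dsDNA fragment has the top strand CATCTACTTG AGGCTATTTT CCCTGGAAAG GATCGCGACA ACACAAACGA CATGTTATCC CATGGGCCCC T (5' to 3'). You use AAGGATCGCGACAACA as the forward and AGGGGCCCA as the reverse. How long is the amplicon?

Forward primer AAGGATCGCGACAACA is found on the top strand at positions 28–43.
Reverse complement of the reverse primer: TGGGCCCCT. This occurs on the top strand at positions 63–71.
Amplicon spans positions 28–71: 44 bp.

44 bp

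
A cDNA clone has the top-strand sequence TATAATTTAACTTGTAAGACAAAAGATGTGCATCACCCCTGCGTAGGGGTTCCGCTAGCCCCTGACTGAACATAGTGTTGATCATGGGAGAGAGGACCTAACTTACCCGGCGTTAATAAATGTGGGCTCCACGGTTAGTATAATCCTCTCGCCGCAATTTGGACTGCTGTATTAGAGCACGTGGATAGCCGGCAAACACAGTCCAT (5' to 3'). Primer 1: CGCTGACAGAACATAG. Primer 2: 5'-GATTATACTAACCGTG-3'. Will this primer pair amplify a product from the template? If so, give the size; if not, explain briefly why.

No product — primer 1 has no binding site in the template.

Primer 1 (CGCTGACAGAACATAG) does not match the top strand, and its reverse complement CTATGTTCTGTCAGCG does not match either.
With no annealing site for primer 1, no amplification occurs.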